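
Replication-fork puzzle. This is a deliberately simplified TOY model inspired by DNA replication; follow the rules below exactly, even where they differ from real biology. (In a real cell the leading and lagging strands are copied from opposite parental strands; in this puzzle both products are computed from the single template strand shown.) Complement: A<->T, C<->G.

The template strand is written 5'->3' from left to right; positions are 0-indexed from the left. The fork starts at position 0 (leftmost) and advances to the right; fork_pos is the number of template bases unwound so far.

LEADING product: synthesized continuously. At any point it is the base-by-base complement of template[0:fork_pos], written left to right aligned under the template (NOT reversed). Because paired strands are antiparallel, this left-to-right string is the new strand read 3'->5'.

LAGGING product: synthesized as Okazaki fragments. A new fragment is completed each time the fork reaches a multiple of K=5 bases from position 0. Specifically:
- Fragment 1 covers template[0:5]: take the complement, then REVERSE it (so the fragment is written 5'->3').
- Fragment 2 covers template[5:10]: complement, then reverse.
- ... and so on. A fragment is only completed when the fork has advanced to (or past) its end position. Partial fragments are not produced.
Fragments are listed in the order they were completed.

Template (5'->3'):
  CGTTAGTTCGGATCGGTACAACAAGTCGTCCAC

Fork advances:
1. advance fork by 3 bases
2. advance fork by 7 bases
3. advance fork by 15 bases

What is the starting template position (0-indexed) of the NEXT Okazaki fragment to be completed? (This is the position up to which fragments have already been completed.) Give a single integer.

Answer: 25

Derivation:
Step 1: advance 3 -> fork_pos = 0 + 3 = 3. Next multiple of 5 is 5 (not reached); still 0 fragment(s).
Step 2: advance 7 -> fork_pos = 3 + 7 = 10. Reached multiple(s) of 5: 5, 10 -> fragments 1-2 completed (2 total).
Step 3: advance 15 -> fork_pos = 10 + 15 = 25. Reached multiple(s) of 5: 15, 20, 25 -> fragments 3-5 completed (5 total).
5 fragment(s) completed, covering template[0:25] (5 x 5 = 25). The next fragment, fragment 6, covers template[25:30], so it starts at position 25.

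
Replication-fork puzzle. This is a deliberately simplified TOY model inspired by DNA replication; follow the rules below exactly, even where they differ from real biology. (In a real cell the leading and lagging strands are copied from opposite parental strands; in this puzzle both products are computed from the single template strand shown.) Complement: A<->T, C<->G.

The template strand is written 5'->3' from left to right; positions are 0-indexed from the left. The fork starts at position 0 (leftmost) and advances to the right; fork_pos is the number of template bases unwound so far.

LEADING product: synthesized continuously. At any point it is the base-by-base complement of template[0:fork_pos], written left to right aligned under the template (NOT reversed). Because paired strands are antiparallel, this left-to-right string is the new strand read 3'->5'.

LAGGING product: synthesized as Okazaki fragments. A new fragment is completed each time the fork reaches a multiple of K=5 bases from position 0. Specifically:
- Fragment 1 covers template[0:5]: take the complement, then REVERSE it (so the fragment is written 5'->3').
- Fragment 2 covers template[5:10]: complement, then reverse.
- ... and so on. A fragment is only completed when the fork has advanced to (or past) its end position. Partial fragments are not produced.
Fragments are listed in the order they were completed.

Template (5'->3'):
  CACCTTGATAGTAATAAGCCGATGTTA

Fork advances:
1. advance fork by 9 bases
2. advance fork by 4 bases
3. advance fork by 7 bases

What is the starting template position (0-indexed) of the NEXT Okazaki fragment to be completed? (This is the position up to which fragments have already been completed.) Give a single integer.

Step 1: advance 9 -> fork_pos = 0 + 9 = 9. Reached multiple(s) of 5: 5 -> fragment 1 completed (1 total).
Step 2: advance 4 -> fork_pos = 9 + 4 = 13. Reached multiple(s) of 5: 10 -> fragment 2 completed (2 total).
Step 3: advance 7 -> fork_pos = 13 + 7 = 20. Reached multiple(s) of 5: 15, 20 -> fragments 3-4 completed (4 total).
4 fragment(s) completed, covering template[0:20] (4 x 5 = 20). The next fragment, fragment 5, covers template[20:25], so it starts at position 20.

Answer: 20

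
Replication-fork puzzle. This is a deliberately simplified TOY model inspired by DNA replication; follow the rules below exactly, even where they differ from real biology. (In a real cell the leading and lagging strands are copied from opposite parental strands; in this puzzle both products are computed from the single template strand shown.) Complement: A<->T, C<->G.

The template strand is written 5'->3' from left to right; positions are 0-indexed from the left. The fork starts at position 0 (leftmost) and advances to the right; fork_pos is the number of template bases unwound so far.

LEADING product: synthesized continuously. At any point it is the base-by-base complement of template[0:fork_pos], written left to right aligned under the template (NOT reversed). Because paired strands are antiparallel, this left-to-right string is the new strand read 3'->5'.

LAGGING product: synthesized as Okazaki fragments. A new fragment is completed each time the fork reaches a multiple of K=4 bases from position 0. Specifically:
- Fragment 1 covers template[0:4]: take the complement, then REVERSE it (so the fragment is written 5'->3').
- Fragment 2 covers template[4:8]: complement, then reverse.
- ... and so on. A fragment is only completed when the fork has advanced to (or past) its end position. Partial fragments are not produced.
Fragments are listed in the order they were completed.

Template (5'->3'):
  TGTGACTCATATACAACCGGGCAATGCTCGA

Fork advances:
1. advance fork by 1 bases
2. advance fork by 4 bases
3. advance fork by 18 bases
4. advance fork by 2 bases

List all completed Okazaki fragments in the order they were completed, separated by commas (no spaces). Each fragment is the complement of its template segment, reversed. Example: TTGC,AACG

Answer: CACA,GAGT,ATAT,TTGT,CCGG,TTGC

Derivation:
Step 1: advance 1 -> fork_pos = 0 + 1 = 1. Next multiple of 4 is 4 (not reached); still 0 fragment(s).
Step 2: advance 4 -> fork_pos = 1 + 4 = 5. Reached multiple(s) of 4: 4 -> fragment 1 completed (1 total).
Step 3: advance 18 -> fork_pos = 5 + 18 = 23. Reached multiple(s) of 4: 8, 12, 16, 20 -> fragments 2-5 completed (5 total).
Step 4: advance 2 -> fork_pos = 23 + 2 = 25. Reached multiple(s) of 4: 24 -> fragment 6 completed (6 total).
Final fork_pos = 25, so 6 fragment(s) are complete. Build each: template segment -> complement -> reverse.
Fragment 1: template[0:4] = TGTG -> complement ACAC -> reversed CACA
Fragment 2: template[4:8] = ACTC -> complement TGAG -> reversed GAGT
Fragment 3: template[8:12] = ATAT -> complement TATA -> reversed ATAT
Fragment 4: template[12:16] = ACAA -> complement TGTT -> reversed TTGT
Fragment 5: template[16:20] = CCGG -> complement GGCC -> reversed CCGG
Fragment 6: template[20:24] = GCAA -> complement CGTT -> reversed TTGC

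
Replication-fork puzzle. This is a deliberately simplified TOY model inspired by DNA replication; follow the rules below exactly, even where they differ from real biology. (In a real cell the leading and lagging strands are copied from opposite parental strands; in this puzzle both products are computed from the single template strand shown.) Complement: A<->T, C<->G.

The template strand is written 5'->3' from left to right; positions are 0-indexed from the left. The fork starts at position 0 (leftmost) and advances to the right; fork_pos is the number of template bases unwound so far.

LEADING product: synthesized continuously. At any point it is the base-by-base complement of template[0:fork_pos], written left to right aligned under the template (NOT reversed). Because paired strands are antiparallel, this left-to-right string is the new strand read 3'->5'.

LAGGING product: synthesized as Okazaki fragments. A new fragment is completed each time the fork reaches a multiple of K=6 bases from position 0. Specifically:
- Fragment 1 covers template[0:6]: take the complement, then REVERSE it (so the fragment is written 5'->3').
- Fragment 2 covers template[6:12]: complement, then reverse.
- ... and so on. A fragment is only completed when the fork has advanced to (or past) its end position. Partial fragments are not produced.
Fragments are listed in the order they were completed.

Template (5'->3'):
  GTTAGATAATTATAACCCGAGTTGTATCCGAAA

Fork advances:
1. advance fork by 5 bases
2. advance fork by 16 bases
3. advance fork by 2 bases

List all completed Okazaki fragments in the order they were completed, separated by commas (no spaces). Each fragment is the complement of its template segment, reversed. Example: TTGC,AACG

Step 1: advance 5 -> fork_pos = 0 + 5 = 5. Next multiple of 6 is 6 (not reached); still 0 fragment(s).
Step 2: advance 16 -> fork_pos = 5 + 16 = 21. Reached multiple(s) of 6: 6, 12, 18 -> fragments 1-3 completed (3 total).
Step 3: advance 2 -> fork_pos = 21 + 2 = 23. Next multiple of 6 is 24 (not reached); still 3 fragment(s).
Final fork_pos = 23, so 3 fragment(s) are complete. Build each: template segment -> complement -> reverse.
Fragment 1: template[0:6] = GTTAGA -> complement CAATCT -> reversed TCTAAC
Fragment 2: template[6:12] = TAATTA -> complement ATTAAT -> reversed TAATTA
Fragment 3: template[12:18] = TAACCC -> complement ATTGGG -> reversed GGGTTA

Answer: TCTAAC,TAATTA,GGGTTA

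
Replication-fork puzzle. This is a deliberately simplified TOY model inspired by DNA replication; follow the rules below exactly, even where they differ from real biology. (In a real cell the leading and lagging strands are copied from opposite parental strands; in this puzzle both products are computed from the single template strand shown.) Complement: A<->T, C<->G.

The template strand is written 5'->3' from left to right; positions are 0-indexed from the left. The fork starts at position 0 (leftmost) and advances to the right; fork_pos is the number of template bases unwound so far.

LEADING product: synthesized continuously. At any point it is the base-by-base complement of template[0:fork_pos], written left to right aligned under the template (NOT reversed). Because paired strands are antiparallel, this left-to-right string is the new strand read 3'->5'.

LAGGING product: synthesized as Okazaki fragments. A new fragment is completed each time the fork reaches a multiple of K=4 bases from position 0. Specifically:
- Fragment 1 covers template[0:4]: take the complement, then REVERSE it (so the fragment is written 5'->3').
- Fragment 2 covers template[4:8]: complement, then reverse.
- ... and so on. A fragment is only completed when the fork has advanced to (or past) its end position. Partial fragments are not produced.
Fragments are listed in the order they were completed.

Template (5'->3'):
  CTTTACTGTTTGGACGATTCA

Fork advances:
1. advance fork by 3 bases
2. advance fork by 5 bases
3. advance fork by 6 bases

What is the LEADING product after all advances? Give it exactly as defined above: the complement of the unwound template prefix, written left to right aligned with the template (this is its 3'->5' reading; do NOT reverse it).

Answer: GAAATGACAAACCT

Derivation:
Step 1: advance 3 -> fork_pos = 0 + 3 = 3.
Step 2: advance 5 -> fork_pos = 3 + 5 = 8.
Step 3: advance 6 -> fork_pos = 8 + 6 = 14.
Unwound prefix: template[0:14] = CTTTACTGTTTGGA
Complement it base by base (A<->T, C<->G), keeping left-to-right order:
  [0:5] CTTTA -> GAAAT
  [5:10] CTGTT -> GACAA
  [10:14] TGGA -> ACCT
Concatenate: GAAATGACAAACCT (length 14; written aligned with the template, i.e. 3'->5').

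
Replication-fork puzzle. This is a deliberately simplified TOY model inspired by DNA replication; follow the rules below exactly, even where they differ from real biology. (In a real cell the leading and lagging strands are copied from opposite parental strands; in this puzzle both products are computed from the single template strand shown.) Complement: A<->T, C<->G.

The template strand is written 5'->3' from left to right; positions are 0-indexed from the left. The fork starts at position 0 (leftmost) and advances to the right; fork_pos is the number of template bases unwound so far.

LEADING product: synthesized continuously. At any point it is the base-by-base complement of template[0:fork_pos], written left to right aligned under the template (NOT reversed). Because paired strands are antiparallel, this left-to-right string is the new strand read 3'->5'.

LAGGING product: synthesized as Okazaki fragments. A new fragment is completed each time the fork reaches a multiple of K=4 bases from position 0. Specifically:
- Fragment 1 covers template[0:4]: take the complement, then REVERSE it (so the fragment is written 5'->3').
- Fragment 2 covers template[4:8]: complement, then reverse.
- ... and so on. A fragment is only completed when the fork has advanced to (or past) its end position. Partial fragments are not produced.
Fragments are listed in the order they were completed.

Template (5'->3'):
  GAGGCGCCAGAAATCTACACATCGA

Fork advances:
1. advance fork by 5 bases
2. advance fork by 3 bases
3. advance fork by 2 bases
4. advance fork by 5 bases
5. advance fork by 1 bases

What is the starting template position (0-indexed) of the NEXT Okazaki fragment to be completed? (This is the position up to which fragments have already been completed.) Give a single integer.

Step 1: advance 5 -> fork_pos = 0 + 5 = 5. Reached multiple(s) of 4: 4 -> fragment 1 completed (1 total).
Step 2: advance 3 -> fork_pos = 5 + 3 = 8. Reached multiple(s) of 4: 8 -> fragment 2 completed (2 total).
Step 3: advance 2 -> fork_pos = 8 + 2 = 10. Next multiple of 4 is 12 (not reached); still 2 fragment(s).
Step 4: advance 5 -> fork_pos = 10 + 5 = 15. Reached multiple(s) of 4: 12 -> fragment 3 completed (3 total).
Step 5: advance 1 -> fork_pos = 15 + 1 = 16. Reached multiple(s) of 4: 16 -> fragment 4 completed (4 total).
4 fragment(s) completed, covering template[0:16] (4 x 4 = 16). The next fragment, fragment 5, covers template[16:20], so it starts at position 16.

Answer: 16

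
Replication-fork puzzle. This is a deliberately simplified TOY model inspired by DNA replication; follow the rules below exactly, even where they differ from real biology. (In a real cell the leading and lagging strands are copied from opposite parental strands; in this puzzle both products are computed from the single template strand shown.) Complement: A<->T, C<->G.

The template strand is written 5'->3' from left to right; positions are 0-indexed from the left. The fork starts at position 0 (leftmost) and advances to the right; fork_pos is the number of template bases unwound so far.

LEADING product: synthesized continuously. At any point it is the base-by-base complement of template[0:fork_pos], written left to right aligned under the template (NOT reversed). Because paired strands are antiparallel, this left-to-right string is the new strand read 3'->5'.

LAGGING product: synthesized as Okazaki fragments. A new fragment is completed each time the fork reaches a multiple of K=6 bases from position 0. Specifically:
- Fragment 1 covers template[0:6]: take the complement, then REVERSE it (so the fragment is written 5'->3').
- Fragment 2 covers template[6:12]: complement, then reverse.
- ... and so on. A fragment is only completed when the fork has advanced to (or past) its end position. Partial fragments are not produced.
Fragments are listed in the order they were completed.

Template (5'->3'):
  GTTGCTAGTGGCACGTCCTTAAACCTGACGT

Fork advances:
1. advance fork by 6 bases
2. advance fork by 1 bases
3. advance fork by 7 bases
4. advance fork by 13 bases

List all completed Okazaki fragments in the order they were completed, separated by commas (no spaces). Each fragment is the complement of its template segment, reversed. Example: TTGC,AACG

Answer: AGCAAC,GCCACT,GGACGT,GTTTAA

Derivation:
Step 1: advance 6 -> fork_pos = 0 + 6 = 6. Reached multiple(s) of 6: 6 -> fragment 1 completed (1 total).
Step 2: advance 1 -> fork_pos = 6 + 1 = 7. Next multiple of 6 is 12 (not reached); still 1 fragment(s).
Step 3: advance 7 -> fork_pos = 7 + 7 = 14. Reached multiple(s) of 6: 12 -> fragment 2 completed (2 total).
Step 4: advance 13 -> fork_pos = 14 + 13 = 27. Reached multiple(s) of 6: 18, 24 -> fragments 3-4 completed (4 total).
Final fork_pos = 27, so 4 fragment(s) are complete. Build each: template segment -> complement -> reverse.
Fragment 1: template[0:6] = GTTGCT -> complement CAACGA -> reversed AGCAAC
Fragment 2: template[6:12] = AGTGGC -> complement TCACCG -> reversed GCCACT
Fragment 3: template[12:18] = ACGTCC -> complement TGCAGG -> reversed GGACGT
Fragment 4: template[18:24] = TTAAAC -> complement AATTTG -> reversed GTTTAA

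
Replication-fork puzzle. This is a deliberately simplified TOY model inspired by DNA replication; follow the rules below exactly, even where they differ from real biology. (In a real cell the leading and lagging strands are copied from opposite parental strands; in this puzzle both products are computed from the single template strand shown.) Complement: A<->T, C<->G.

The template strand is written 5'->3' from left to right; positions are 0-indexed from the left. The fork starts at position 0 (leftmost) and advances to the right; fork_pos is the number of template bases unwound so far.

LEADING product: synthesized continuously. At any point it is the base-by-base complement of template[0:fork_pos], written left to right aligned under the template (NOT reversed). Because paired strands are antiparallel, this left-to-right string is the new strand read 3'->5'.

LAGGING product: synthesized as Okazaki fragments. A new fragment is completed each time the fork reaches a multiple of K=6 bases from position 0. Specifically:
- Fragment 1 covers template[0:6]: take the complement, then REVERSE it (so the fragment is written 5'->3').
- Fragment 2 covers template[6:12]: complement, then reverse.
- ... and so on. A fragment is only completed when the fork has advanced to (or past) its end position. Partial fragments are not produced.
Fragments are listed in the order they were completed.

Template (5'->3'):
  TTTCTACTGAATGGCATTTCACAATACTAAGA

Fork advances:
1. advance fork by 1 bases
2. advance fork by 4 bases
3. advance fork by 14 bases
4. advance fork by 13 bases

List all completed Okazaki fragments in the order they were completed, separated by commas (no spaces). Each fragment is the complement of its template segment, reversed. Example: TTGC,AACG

Answer: TAGAAA,ATTCAG,AATGCC,TTGTGA,TTAGTA

Derivation:
Step 1: advance 1 -> fork_pos = 0 + 1 = 1. Next multiple of 6 is 6 (not reached); still 0 fragment(s).
Step 2: advance 4 -> fork_pos = 1 + 4 = 5. Next multiple of 6 is 6 (not reached); still 0 fragment(s).
Step 3: advance 14 -> fork_pos = 5 + 14 = 19. Reached multiple(s) of 6: 6, 12, 18 -> fragments 1-3 completed (3 total).
Step 4: advance 13 -> fork_pos = 19 + 13 = 32. Reached multiple(s) of 6: 24, 30 -> fragments 4-5 completed (5 total).
Final fork_pos = 32, so 5 fragment(s) are complete. Build each: template segment -> complement -> reverse.
Fragment 1: template[0:6] = TTTCTA -> complement AAAGAT -> reversed TAGAAA
Fragment 2: template[6:12] = CTGAAT -> complement GACTTA -> reversed ATTCAG
Fragment 3: template[12:18] = GGCATT -> complement CCGTAA -> reversed AATGCC
Fragment 4: template[18:24] = TCACAA -> complement AGTGTT -> reversed TTGTGA
Fragment 5: template[24:30] = TACTAA -> complement ATGATT -> reversed TTAGTA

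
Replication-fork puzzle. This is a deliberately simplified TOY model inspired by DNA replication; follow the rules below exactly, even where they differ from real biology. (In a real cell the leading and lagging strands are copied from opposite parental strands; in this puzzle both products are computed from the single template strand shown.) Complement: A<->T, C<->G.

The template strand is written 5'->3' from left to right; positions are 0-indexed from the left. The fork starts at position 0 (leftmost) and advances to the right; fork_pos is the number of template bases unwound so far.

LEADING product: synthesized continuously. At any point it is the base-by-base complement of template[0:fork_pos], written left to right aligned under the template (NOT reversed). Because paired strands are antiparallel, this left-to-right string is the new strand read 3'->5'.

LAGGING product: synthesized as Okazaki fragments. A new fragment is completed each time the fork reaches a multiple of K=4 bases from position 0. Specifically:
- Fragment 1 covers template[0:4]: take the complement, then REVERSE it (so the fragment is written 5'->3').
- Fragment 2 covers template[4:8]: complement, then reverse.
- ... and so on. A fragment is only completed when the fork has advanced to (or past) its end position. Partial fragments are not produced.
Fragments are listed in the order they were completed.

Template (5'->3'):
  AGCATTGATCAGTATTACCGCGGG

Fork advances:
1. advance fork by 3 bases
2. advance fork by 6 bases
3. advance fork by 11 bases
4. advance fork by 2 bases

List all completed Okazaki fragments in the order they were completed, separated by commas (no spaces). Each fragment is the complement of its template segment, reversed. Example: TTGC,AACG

Step 1: advance 3 -> fork_pos = 0 + 3 = 3. Next multiple of 4 is 4 (not reached); still 0 fragment(s).
Step 2: advance 6 -> fork_pos = 3 + 6 = 9. Reached multiple(s) of 4: 4, 8 -> fragments 1-2 completed (2 total).
Step 3: advance 11 -> fork_pos = 9 + 11 = 20. Reached multiple(s) of 4: 12, 16, 20 -> fragments 3-5 completed (5 total).
Step 4: advance 2 -> fork_pos = 20 + 2 = 22. Next multiple of 4 is 24 (not reached); still 5 fragment(s).
Final fork_pos = 22, so 5 fragment(s) are complete. Build each: template segment -> complement -> reverse.
Fragment 1: template[0:4] = AGCA -> complement TCGT -> reversed TGCT
Fragment 2: template[4:8] = TTGA -> complement AACT -> reversed TCAA
Fragment 3: template[8:12] = TCAG -> complement AGTC -> reversed CTGA
Fragment 4: template[12:16] = TATT -> complement ATAA -> reversed AATA
Fragment 5: template[16:20] = ACCG -> complement TGGC -> reversed CGGT

Answer: TGCT,TCAA,CTGA,AATA,CGGT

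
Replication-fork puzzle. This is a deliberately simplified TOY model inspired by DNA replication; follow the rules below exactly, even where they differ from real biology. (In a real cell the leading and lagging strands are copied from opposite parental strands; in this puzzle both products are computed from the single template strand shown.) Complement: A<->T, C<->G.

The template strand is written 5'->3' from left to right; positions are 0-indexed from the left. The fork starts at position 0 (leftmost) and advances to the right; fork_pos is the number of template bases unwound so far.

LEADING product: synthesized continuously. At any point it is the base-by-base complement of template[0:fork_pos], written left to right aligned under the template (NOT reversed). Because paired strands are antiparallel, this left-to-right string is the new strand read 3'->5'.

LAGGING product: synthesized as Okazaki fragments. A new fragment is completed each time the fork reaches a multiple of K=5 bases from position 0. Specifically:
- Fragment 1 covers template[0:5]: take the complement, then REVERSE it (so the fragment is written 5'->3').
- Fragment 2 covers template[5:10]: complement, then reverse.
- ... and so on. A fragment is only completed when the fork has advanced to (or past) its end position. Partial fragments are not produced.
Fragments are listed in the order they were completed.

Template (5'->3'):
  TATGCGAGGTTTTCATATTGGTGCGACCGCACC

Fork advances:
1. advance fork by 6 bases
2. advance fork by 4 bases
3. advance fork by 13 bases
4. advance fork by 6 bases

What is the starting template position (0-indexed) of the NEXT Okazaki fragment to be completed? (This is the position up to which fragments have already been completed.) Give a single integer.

Step 1: advance 6 -> fork_pos = 0 + 6 = 6. Reached multiple(s) of 5: 5 -> fragment 1 completed (1 total).
Step 2: advance 4 -> fork_pos = 6 + 4 = 10. Reached multiple(s) of 5: 10 -> fragment 2 completed (2 total).
Step 3: advance 13 -> fork_pos = 10 + 13 = 23. Reached multiple(s) of 5: 15, 20 -> fragments 3-4 completed (4 total).
Step 4: advance 6 -> fork_pos = 23 + 6 = 29. Reached multiple(s) of 5: 25 -> fragment 5 completed (5 total).
5 fragment(s) completed, covering template[0:25] (5 x 5 = 25). The next fragment, fragment 6, covers template[25:30], so it starts at position 25.

Answer: 25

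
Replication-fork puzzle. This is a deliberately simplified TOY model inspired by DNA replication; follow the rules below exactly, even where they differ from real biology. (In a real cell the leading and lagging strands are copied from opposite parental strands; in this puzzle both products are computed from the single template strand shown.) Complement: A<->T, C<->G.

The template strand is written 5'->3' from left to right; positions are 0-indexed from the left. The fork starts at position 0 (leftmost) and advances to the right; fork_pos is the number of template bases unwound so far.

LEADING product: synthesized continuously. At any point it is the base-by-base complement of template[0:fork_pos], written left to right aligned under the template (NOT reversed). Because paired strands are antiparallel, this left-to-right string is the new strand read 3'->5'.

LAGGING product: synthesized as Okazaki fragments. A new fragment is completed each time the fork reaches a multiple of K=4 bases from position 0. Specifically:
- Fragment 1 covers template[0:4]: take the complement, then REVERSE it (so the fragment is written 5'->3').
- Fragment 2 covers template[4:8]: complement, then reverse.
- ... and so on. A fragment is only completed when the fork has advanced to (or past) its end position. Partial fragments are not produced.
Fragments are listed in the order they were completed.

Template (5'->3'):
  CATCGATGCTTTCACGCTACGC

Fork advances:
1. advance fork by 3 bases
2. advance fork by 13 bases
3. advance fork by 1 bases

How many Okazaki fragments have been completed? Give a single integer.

Step 1: advance 3 -> fork_pos = 0 + 3 = 3. Next multiple of 4 is 4 (not reached); still 0 fragment(s).
Step 2: advance 13 -> fork_pos = 3 + 13 = 16. Reached multiple(s) of 4: 4, 8, 12, 16 -> fragments 1-4 completed (4 total).
Step 3: advance 1 -> fork_pos = 16 + 1 = 17. Next multiple of 4 is 20 (not reached); still 4 fragment(s).
Check: final fork_pos = 17; the multiples of 4 that are <= 17 are 4..16 -> 17 // 4 = 4 completed fragment(s).

Answer: 4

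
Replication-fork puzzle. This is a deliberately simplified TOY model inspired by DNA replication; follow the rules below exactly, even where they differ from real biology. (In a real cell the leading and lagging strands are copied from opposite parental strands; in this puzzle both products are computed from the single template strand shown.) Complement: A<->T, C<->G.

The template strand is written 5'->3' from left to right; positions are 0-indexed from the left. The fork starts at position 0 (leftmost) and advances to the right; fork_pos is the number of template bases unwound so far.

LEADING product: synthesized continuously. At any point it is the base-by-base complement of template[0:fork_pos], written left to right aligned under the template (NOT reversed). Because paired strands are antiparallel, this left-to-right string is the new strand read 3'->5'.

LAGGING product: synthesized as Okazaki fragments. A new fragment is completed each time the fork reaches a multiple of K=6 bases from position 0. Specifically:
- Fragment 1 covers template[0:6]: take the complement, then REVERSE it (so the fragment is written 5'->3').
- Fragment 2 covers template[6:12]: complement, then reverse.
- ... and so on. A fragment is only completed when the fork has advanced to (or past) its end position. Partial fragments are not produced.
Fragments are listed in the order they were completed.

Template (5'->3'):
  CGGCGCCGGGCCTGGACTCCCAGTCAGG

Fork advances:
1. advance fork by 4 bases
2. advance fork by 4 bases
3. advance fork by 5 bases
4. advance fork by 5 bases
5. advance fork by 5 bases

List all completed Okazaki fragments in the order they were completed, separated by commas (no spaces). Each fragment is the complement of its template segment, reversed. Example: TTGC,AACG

Step 1: advance 4 -> fork_pos = 0 + 4 = 4. Next multiple of 6 is 6 (not reached); still 0 fragment(s).
Step 2: advance 4 -> fork_pos = 4 + 4 = 8. Reached multiple(s) of 6: 6 -> fragment 1 completed (1 total).
Step 3: advance 5 -> fork_pos = 8 + 5 = 13. Reached multiple(s) of 6: 12 -> fragment 2 completed (2 total).
Step 4: advance 5 -> fork_pos = 13 + 5 = 18. Reached multiple(s) of 6: 18 -> fragment 3 completed (3 total).
Step 5: advance 5 -> fork_pos = 18 + 5 = 23. Next multiple of 6 is 24 (not reached); still 3 fragment(s).
Final fork_pos = 23, so 3 fragment(s) are complete. Build each: template segment -> complement -> reverse.
Fragment 1: template[0:6] = CGGCGC -> complement GCCGCG -> reversed GCGCCG
Fragment 2: template[6:12] = CGGGCC -> complement GCCCGG -> reversed GGCCCG
Fragment 3: template[12:18] = TGGACT -> complement ACCTGA -> reversed AGTCCA

Answer: GCGCCG,GGCCCG,AGTCCA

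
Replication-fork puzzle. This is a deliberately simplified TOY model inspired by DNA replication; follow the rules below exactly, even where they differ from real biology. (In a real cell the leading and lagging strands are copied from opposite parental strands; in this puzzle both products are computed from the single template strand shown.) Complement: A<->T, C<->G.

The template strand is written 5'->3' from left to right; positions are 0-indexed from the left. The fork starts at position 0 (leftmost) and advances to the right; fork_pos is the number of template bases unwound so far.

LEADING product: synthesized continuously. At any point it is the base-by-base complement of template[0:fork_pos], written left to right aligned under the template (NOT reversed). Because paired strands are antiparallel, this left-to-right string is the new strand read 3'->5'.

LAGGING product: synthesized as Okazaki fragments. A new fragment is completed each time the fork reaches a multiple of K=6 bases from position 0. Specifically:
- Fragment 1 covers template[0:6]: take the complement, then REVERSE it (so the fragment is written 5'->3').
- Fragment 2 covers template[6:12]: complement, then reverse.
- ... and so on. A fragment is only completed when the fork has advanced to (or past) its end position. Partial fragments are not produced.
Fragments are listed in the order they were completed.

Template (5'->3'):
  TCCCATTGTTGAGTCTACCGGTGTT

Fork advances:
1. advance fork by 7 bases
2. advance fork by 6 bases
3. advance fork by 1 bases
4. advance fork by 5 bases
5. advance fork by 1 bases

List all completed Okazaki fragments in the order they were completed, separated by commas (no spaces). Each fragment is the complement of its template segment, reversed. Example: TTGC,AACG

Answer: ATGGGA,TCAACA,GTAGAC

Derivation:
Step 1: advance 7 -> fork_pos = 0 + 7 = 7. Reached multiple(s) of 6: 6 -> fragment 1 completed (1 total).
Step 2: advance 6 -> fork_pos = 7 + 6 = 13. Reached multiple(s) of 6: 12 -> fragment 2 completed (2 total).
Step 3: advance 1 -> fork_pos = 13 + 1 = 14. Next multiple of 6 is 18 (not reached); still 2 fragment(s).
Step 4: advance 5 -> fork_pos = 14 + 5 = 19. Reached multiple(s) of 6: 18 -> fragment 3 completed (3 total).
Step 5: advance 1 -> fork_pos = 19 + 1 = 20. Next multiple of 6 is 24 (not reached); still 3 fragment(s).
Final fork_pos = 20, so 3 fragment(s) are complete. Build each: template segment -> complement -> reverse.
Fragment 1: template[0:6] = TCCCAT -> complement AGGGTA -> reversed ATGGGA
Fragment 2: template[6:12] = TGTTGA -> complement ACAACT -> reversed TCAACA
Fragment 3: template[12:18] = GTCTAC -> complement CAGATG -> reversed GTAGAC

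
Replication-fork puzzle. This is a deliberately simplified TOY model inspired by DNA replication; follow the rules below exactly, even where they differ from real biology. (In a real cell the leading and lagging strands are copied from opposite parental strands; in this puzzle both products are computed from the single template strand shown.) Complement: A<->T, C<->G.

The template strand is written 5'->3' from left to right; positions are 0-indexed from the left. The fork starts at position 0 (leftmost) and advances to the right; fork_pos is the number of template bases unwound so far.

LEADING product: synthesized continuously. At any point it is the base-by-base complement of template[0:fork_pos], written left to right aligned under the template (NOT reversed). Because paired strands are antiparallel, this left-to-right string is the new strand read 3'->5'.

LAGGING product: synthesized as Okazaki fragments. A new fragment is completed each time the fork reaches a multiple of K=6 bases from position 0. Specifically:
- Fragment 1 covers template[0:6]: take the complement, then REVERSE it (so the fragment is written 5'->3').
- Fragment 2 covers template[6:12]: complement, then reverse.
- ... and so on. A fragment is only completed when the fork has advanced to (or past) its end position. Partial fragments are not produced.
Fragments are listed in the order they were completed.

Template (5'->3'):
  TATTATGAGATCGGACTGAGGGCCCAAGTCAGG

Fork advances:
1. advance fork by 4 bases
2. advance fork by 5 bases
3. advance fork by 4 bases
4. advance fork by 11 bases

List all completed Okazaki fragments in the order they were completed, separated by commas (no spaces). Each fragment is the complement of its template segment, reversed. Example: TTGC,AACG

Step 1: advance 4 -> fork_pos = 0 + 4 = 4. Next multiple of 6 is 6 (not reached); still 0 fragment(s).
Step 2: advance 5 -> fork_pos = 4 + 5 = 9. Reached multiple(s) of 6: 6 -> fragment 1 completed (1 total).
Step 3: advance 4 -> fork_pos = 9 + 4 = 13. Reached multiple(s) of 6: 12 -> fragment 2 completed (2 total).
Step 4: advance 11 -> fork_pos = 13 + 11 = 24. Reached multiple(s) of 6: 18, 24 -> fragments 3-4 completed (4 total).
Final fork_pos = 24, so 4 fragment(s) are complete. Build each: template segment -> complement -> reverse.
Fragment 1: template[0:6] = TATTAT -> complement ATAATA -> reversed ATAATA
Fragment 2: template[6:12] = GAGATC -> complement CTCTAG -> reversed GATCTC
Fragment 3: template[12:18] = GGACTG -> complement CCTGAC -> reversed CAGTCC
Fragment 4: template[18:24] = AGGGCC -> complement TCCCGG -> reversed GGCCCT

Answer: ATAATA,GATCTC,CAGTCC,GGCCCT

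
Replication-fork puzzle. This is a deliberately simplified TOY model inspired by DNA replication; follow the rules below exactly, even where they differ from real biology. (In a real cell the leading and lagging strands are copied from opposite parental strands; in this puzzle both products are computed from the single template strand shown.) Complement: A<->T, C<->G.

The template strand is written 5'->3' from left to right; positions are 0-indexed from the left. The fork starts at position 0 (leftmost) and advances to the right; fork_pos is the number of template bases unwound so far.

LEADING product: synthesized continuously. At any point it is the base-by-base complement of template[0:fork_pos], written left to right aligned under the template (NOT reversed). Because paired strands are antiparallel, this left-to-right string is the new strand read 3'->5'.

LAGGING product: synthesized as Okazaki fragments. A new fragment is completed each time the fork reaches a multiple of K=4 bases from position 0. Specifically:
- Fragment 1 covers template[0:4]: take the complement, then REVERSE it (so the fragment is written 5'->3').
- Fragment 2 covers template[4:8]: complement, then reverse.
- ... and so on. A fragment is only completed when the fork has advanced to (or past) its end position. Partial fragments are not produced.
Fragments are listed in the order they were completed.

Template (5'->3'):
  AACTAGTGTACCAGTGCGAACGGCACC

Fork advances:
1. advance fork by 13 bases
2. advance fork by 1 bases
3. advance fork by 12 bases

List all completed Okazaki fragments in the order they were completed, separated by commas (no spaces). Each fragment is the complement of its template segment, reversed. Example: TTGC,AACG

Step 1: advance 13 -> fork_pos = 0 + 13 = 13. Reached multiple(s) of 4: 4, 8, 12 -> fragments 1-3 completed (3 total).
Step 2: advance 1 -> fork_pos = 13 + 1 = 14. Next multiple of 4 is 16 (not reached); still 3 fragment(s).
Step 3: advance 12 -> fork_pos = 14 + 12 = 26. Reached multiple(s) of 4: 16, 20, 24 -> fragments 4-6 completed (6 total).
Final fork_pos = 26, so 6 fragment(s) are complete. Build each: template segment -> complement -> reverse.
Fragment 1: template[0:4] = AACT -> complement TTGA -> reversed AGTT
Fragment 2: template[4:8] = AGTG -> complement TCAC -> reversed CACT
Fragment 3: template[8:12] = TACC -> complement ATGG -> reversed GGTA
Fragment 4: template[12:16] = AGTG -> complement TCAC -> reversed CACT
Fragment 5: template[16:20] = CGAA -> complement GCTT -> reversed TTCG
Fragment 6: template[20:24] = CGGC -> complement GCCG -> reversed GCCG

Answer: AGTT,CACT,GGTA,CACT,TTCG,GCCG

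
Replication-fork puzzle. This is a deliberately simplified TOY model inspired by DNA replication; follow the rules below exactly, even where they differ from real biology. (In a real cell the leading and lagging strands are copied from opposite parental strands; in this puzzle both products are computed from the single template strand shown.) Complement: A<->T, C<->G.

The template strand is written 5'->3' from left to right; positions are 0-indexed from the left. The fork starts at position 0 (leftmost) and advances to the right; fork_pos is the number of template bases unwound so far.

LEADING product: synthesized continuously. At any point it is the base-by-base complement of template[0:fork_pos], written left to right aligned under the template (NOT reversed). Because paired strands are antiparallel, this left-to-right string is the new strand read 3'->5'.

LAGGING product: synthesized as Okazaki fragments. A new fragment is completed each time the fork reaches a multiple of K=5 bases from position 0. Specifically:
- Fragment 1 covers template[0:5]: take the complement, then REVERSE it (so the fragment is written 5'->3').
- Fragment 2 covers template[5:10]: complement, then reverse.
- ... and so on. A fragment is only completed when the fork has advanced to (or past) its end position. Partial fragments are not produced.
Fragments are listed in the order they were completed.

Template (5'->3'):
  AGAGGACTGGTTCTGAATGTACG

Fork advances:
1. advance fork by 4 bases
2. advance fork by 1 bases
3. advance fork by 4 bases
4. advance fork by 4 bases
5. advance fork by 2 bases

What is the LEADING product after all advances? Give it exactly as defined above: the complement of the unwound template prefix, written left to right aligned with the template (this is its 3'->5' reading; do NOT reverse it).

Answer: TCTCCTGACCAAGAC

Derivation:
Step 1: advance 4 -> fork_pos = 0 + 4 = 4.
Step 2: advance 1 -> fork_pos = 4 + 1 = 5.
Step 3: advance 4 -> fork_pos = 5 + 4 = 9.
Step 4: advance 4 -> fork_pos = 9 + 4 = 13.
Step 5: advance 2 -> fork_pos = 13 + 2 = 15.
Unwound prefix: template[0:15] = AGAGGACTGGTTCTG
Complement it base by base (A<->T, C<->G), keeping left-to-right order:
  [0:5] AGAGG -> TCTCC
  [5:10] ACTGG -> TGACC
  [10:15] TTCTG -> AAGAC
Concatenate: TCTCCTGACCAAGAC (length 15; written aligned with the template, i.e. 3'->5').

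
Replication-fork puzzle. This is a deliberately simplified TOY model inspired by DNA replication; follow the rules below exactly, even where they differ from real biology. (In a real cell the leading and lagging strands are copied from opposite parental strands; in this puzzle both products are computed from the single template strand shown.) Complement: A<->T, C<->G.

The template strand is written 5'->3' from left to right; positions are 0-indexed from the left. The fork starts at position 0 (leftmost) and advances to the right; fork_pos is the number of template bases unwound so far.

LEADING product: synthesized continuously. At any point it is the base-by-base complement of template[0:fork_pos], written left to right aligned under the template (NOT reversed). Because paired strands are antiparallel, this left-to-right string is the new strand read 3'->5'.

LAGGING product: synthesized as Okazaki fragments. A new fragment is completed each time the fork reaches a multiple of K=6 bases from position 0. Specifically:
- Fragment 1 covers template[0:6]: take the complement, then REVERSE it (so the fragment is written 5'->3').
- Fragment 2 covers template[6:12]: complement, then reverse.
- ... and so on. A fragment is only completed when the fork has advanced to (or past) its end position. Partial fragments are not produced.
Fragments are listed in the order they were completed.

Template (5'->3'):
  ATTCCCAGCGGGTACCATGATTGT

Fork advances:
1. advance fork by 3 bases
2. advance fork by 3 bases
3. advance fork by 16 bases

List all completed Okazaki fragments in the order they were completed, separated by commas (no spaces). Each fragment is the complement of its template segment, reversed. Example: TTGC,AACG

Answer: GGGAAT,CCCGCT,ATGGTA

Derivation:
Step 1: advance 3 -> fork_pos = 0 + 3 = 3. Next multiple of 6 is 6 (not reached); still 0 fragment(s).
Step 2: advance 3 -> fork_pos = 3 + 3 = 6. Reached multiple(s) of 6: 6 -> fragment 1 completed (1 total).
Step 3: advance 16 -> fork_pos = 6 + 16 = 22. Reached multiple(s) of 6: 12, 18 -> fragments 2-3 completed (3 total).
Final fork_pos = 22, so 3 fragment(s) are complete. Build each: template segment -> complement -> reverse.
Fragment 1: template[0:6] = ATTCCC -> complement TAAGGG -> reversed GGGAAT
Fragment 2: template[6:12] = AGCGGG -> complement TCGCCC -> reversed CCCGCT
Fragment 3: template[12:18] = TACCAT -> complement ATGGTA -> reversed ATGGTA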